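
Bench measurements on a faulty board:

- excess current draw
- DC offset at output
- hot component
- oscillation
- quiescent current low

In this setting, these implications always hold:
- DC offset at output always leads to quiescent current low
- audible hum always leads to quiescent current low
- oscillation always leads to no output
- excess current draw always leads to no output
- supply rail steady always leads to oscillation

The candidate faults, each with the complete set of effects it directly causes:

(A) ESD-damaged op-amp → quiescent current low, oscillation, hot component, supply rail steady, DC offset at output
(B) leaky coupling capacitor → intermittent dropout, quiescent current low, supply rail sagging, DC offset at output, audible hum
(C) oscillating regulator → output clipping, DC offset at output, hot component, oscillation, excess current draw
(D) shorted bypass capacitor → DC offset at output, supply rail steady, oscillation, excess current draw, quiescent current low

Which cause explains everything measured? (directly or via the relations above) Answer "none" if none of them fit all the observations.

C

Checking each candidate against the observations:
(A) ESD-damaged op-amp — does not account for excess current draw
(B) leaky coupling capacitor — does not account for excess current draw, hot component, oscillation
(C) oscillating regulator — excess current draw match; DC offset at output match; hot component match; oscillation match; quiescent current low match (via DC offset at output → quiescent current low)
(D) shorted bypass capacitor — does not account for hot component
(C) alone accounts for all the evidence.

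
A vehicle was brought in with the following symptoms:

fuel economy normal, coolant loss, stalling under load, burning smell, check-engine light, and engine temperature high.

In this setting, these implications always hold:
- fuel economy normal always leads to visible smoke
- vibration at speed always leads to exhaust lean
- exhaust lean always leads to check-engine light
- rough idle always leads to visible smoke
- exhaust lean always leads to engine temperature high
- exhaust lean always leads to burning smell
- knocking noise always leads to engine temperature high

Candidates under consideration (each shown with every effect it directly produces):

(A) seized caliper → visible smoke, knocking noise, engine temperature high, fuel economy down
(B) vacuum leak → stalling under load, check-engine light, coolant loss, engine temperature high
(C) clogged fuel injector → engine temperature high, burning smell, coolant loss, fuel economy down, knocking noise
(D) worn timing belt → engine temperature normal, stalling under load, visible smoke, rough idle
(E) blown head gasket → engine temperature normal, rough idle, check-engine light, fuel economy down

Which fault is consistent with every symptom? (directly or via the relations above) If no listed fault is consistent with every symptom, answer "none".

Checking each candidate against the observations:
(A) seized caliper — fails on fuel economy normal, coolant loss, stalling under load, burning smell, check-engine light (predicts fuel economy down, not fuel economy normal)
(B) vacuum leak — fuel economy normal NO; coolant loss yes; stalling under load yes; burning smell NO; check-engine light yes; engine temperature high yes
(C) clogged fuel injector — fails on fuel economy normal, stalling under load, check-engine light (predicts fuel economy down, not fuel economy normal)
(D) worn timing belt — fails on fuel economy normal, coolant loss, burning smell, check-engine light, engine temperature high (predicts engine temperature normal, not engine temperature high)
(E) blown head gasket — fails on fuel economy normal, coolant loss, stalling under load, burning smell, engine temperature high (predicts fuel economy down, not fuel economy normal; predicts engine temperature normal, not engine temperature high)
No candidate is consistent with all observations.

none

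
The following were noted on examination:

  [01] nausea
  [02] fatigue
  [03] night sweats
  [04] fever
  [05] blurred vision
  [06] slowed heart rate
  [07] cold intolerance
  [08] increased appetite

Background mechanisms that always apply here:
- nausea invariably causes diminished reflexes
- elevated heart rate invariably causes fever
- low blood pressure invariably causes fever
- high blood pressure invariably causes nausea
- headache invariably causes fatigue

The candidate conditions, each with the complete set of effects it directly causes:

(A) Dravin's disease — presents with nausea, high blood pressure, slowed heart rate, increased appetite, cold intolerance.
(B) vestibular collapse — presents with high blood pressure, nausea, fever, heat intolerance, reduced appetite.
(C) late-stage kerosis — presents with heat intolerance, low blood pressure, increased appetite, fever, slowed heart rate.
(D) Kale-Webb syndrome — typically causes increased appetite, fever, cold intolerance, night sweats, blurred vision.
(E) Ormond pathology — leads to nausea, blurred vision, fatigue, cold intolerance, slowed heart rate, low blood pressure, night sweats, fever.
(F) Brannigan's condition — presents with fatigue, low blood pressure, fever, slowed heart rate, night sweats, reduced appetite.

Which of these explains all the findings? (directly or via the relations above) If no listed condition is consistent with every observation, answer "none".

none

Testing each hypothesis:
(A) Dravin's disease — nausea yes; fatigue NO; night sweats NO; fever NO; blurred vision NO; slowed heart rate yes; cold intolerance yes; increased appetite yes
(B) vestibular collapse — nausea yes; fatigue NO; night sweats NO; fever yes; blurred vision NO; slowed heart rate NO; cold intolerance NO; increased appetite NO
(C) late-stage kerosis — nausea NO; fatigue NO; night sweats NO; fever yes; blurred vision NO; slowed heart rate yes; cold intolerance NO; increased appetite yes
(D) Kale-Webb syndrome — does not account for nausea, fatigue, slowed heart rate
(E) Ormond pathology — does not account for increased appetite
(F) Brannigan's condition — nausea NO; fatigue yes; night sweats yes; fever yes; blurred vision NO; slowed heart rate yes; cold intolerance NO; increased appetite NO
No candidate is consistent with all observations.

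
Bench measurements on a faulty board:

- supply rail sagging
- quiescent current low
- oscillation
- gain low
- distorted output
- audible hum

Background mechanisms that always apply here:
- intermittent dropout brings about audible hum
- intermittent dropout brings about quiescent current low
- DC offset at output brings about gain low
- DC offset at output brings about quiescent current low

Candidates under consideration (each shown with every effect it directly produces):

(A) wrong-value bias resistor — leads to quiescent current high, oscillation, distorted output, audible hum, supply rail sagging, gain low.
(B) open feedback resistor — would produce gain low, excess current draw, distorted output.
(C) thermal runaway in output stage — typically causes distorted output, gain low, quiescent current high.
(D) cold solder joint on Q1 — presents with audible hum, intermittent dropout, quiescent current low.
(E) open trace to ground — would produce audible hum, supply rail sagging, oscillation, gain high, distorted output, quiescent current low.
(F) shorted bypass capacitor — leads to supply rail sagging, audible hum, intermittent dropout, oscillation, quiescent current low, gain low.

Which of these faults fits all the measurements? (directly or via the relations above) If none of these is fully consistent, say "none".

Checking each candidate against the observations:
(A) wrong-value bias resistor — fails on quiescent current low (predicts quiescent current high, not quiescent current low)
(B) open feedback resistor — does not account for supply rail sagging, quiescent current low, oscillation, audible hum
(C) thermal runaway in output stage — supply rail sagging -; quiescent current low -; oscillation -; gain low +; distorted output +; audible hum -
(D) cold solder joint on Q1 — supply rail sagging -; quiescent current low +; oscillation -; gain low -; distorted output -; audible hum +
(E) open trace to ground — fails on gain low (predicts gain high, not gain low)
(F) shorted bypass capacitor — supply rail sagging +; quiescent current low +; oscillation +; gain low +; distorted output -; audible hum +
No candidate is consistent with all observations.

none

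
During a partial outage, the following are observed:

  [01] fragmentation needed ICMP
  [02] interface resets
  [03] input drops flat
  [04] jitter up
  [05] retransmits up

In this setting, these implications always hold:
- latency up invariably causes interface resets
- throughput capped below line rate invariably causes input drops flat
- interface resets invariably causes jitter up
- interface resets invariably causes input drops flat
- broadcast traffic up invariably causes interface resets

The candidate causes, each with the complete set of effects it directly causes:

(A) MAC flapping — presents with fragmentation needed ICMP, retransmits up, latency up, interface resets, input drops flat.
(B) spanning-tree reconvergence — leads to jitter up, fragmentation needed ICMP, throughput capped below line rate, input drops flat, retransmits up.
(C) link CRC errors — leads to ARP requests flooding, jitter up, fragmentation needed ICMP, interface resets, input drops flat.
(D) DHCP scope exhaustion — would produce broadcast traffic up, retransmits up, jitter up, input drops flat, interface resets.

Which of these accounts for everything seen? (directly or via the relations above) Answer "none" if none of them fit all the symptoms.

Per-candidate check:
(A) MAC flapping — fragmentation needed ICMP ✓; interface resets ✓; input drops flat ✓; jitter up ✓ (via interface resets → jitter up); retransmits up ✓
(B) spanning-tree reconvergence — fragmentation needed ICMP ✓; interface resets ✗; input drops flat ✓; jitter up ✓; retransmits up ✓
(C) link CRC errors — does not account for retransmits up
(D) DHCP scope exhaustion — fragmentation needed ICMP ✗; interface resets ✓; input drops flat ✓; jitter up ✓; retransmits up ✓
(A) is the only candidate with no mismatches.

A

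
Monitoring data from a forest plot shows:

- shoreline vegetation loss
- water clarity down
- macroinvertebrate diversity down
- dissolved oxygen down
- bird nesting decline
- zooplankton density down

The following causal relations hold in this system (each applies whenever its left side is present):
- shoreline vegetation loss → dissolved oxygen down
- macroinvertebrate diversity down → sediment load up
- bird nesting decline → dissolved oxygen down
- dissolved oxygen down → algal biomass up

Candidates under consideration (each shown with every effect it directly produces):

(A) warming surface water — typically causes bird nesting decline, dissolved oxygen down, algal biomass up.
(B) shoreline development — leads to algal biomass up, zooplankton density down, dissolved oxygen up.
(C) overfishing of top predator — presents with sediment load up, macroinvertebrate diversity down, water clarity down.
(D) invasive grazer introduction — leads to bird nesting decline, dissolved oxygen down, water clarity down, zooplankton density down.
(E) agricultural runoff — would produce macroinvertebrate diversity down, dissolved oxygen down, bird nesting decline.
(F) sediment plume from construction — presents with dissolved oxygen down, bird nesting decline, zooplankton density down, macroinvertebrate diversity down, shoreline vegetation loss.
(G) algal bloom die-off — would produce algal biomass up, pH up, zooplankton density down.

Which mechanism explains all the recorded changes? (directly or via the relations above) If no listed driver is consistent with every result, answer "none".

none

Per-candidate check:
(A) warming surface water — does not account for shoreline vegetation loss, water clarity down, macroinvertebrate diversity down, zooplankton density down
(B) shoreline development — shoreline vegetation loss -; water clarity down -; macroinvertebrate diversity down -; dissolved oxygen down -; bird nesting decline -; zooplankton density down +
(C) overfishing of top predator — does not account for shoreline vegetation loss, dissolved oxygen down, bird nesting decline, zooplankton density down
(D) invasive grazer introduction — does not account for shoreline vegetation loss, macroinvertebrate diversity down
(E) agricultural runoff — does not account for shoreline vegetation loss, water clarity down, zooplankton density down
(F) sediment plume from construction — shoreline vegetation loss +; water clarity down -; macroinvertebrate diversity down +; dissolved oxygen down +; bird nesting decline +; zooplankton density down +
(G) algal bloom die-off — shoreline vegetation loss -; water clarity down -; macroinvertebrate diversity down -; dissolved oxygen down -; bird nesting decline -; zooplankton density down +
None of the listed candidates fits everything.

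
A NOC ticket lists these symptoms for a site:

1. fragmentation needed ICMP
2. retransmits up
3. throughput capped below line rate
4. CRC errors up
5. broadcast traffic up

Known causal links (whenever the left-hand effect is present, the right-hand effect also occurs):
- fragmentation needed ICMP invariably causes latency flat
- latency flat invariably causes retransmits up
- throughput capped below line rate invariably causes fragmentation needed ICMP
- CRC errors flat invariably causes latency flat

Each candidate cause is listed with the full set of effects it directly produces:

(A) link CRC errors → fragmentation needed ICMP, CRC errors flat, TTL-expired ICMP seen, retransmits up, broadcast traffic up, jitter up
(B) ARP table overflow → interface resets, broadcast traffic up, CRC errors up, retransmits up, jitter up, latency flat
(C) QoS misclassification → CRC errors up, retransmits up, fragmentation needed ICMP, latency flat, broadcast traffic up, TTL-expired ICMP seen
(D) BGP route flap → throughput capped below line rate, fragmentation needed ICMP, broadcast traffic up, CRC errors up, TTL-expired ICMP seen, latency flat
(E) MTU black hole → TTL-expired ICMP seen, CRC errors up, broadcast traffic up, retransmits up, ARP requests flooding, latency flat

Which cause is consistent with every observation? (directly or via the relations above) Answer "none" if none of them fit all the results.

Testing each hypothesis:
(A) link CRC errors — fragmentation needed ICMP yes; retransmits up yes; throughput capped below line rate NO; CRC errors up NO; broadcast traffic up yes
(B) ARP table overflow — does not account for fragmentation needed ICMP, throughput capped below line rate
(C) QoS misclassification — fragmentation needed ICMP yes; retransmits up yes; throughput capped below line rate NO; CRC errors up yes; broadcast traffic up yes
(D) BGP route flap — fragmentation needed ICMP yes; retransmits up yes (through latency flat → retransmits up); throughput capped below line rate yes; CRC errors up yes; broadcast traffic up yes
(E) MTU black hole — fragmentation needed ICMP NO; retransmits up yes; throughput capped below line rate NO; CRC errors up yes; broadcast traffic up yes
(D) is the only candidate with no mismatches.

D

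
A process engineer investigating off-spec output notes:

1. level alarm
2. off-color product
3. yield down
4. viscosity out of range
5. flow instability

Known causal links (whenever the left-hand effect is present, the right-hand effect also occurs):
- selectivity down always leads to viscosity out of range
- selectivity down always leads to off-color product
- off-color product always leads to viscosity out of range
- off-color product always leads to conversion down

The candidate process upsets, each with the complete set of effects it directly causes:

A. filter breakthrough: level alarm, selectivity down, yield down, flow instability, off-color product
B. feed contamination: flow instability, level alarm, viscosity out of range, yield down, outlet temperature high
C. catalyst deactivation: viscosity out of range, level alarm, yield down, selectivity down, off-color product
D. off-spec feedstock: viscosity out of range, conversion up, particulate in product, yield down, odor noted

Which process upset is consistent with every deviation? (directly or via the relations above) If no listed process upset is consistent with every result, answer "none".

A

For each candidate, compare predicted effects to what was observed:
(A) filter breakthrough — level alarm match; off-color product match; yield down match; viscosity out of range match (by off-color product → viscosity out of range); flow instability match
(B) feed contamination — level alarm match; off-color product miss; yield down match; viscosity out of range match; flow instability match
(C) catalyst deactivation — level alarm match; off-color product match; yield down match; viscosity out of range match; flow instability miss
(D) off-spec feedstock — level alarm miss; off-color product miss; yield down match; viscosity out of range match; flow instability miss
(A) is the only candidate with no mismatches.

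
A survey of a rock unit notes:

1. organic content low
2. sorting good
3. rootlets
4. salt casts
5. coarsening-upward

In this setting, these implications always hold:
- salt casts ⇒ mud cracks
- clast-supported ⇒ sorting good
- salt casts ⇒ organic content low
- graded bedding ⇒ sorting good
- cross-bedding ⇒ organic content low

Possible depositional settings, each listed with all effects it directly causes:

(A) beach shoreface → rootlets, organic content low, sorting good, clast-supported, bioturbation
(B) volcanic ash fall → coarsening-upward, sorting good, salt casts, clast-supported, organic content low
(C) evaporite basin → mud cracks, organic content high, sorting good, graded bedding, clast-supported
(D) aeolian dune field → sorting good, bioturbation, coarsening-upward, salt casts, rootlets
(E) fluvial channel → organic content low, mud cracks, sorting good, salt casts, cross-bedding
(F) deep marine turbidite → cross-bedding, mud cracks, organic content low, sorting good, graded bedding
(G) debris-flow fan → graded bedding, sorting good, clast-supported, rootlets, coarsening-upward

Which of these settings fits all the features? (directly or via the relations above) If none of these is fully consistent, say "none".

D

Testing each hypothesis:
(A) beach shoreface — does not account for salt casts, coarsening-upward
(B) volcanic ash fall — organic content low +; sorting good +; rootlets -; salt casts +; coarsening-upward +
(C) evaporite basin — fails on organic content low, rootlets, salt casts, coarsening-upward (predicts organic content high, not organic content low)
(D) aeolian dune field — organic content low + (through salt casts → organic content low); sorting good +; rootlets +; salt casts +; coarsening-upward +
(E) fluvial channel — organic content low +; sorting good +; rootlets -; salt casts +; coarsening-upward -
(F) deep marine turbidite — does not account for rootlets, salt casts, coarsening-upward
(G) debris-flow fan — does not account for organic content low, salt casts
(D) alone accounts for all the evidence.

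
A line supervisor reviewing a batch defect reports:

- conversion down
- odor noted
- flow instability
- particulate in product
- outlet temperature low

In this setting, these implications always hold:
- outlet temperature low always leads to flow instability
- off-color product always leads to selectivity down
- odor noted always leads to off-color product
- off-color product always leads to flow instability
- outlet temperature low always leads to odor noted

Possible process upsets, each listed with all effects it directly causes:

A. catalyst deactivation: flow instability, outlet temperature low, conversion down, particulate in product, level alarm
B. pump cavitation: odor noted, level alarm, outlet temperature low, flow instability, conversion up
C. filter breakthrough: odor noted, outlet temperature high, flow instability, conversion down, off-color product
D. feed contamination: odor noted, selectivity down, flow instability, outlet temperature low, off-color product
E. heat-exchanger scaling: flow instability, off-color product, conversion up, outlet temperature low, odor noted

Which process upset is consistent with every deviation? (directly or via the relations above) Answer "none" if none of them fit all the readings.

A

For each candidate, compare predicted effects to what was observed:
(A) catalyst deactivation — accounts for every observation (odor noted via outlet temperature low → odor noted)
(B) pump cavitation — conversion down miss; odor noted match; flow instability match; particulate in product miss; outlet temperature low match
(C) filter breakthrough — fails on particulate in product, outlet temperature low (predicts outlet temperature high, not outlet temperature low)
(D) feed contamination — conversion down miss; odor noted match; flow instability match; particulate in product miss; outlet temperature low match
(E) heat-exchanger scaling — conversion down miss; odor noted match; flow instability match; particulate in product miss; outlet temperature low match
(A) alone accounts for all the evidence.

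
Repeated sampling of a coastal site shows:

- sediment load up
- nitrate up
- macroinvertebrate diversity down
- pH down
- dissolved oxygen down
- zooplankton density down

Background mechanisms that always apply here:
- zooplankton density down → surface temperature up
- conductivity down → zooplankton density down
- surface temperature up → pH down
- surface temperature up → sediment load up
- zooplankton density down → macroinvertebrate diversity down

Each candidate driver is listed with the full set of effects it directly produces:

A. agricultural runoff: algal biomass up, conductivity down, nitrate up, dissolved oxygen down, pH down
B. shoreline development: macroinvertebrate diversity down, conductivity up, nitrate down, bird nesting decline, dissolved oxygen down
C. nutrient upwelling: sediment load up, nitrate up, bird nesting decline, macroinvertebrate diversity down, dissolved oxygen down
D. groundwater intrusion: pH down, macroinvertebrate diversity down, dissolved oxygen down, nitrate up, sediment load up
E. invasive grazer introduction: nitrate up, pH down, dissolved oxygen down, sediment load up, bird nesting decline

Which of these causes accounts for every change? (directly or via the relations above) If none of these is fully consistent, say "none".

A

Per-candidate check:
(A) agricultural runoff — sediment load up + (by conductivity down → zooplankton density down → surface temperature up → sediment load up); nitrate up +; macroinvertebrate diversity down + (by conductivity down → zooplankton density down → macroinvertebrate diversity down); pH down +; dissolved oxygen down +; zooplankton density down + (by conductivity down → zooplankton density down)
(B) shoreline development — fails on sediment load up, nitrate up, pH down, zooplankton density down (predicts nitrate down, not nitrate up)
(C) nutrient upwelling — sediment load up +; nitrate up +; macroinvertebrate diversity down +; pH down -; dissolved oxygen down +; zooplankton density down -
(D) groundwater intrusion — sediment load up +; nitrate up +; macroinvertebrate diversity down +; pH down +; dissolved oxygen down +; zooplankton density down -
(E) invasive grazer introduction — sediment load up +; nitrate up +; macroinvertebrate diversity down -; pH down +; dissolved oxygen down +; zooplankton density down -
(A) alone accounts for all the evidence.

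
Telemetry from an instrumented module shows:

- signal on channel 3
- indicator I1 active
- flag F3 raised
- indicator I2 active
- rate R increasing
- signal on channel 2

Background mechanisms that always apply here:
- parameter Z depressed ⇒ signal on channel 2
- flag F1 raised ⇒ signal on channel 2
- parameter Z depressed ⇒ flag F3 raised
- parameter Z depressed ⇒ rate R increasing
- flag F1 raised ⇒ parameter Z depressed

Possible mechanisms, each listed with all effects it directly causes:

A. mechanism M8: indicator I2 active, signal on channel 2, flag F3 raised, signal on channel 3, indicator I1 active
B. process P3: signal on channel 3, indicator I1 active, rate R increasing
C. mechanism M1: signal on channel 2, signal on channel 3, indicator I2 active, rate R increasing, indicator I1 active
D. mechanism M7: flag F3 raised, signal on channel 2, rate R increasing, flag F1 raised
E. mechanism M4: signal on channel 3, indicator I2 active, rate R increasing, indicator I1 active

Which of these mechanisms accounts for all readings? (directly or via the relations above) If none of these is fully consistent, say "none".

none

For each candidate, compare predicted effects to what was observed:
(A) mechanism M8 — does not account for rate R increasing
(B) process P3 — signal on channel 3 yes; indicator I1 active yes; flag F3 raised NO; indicator I2 active NO; rate R increasing yes; signal on channel 2 NO
(C) mechanism M1 — signal on channel 3 yes; indicator I1 active yes; flag F3 raised NO; indicator I2 active yes; rate R increasing yes; signal on channel 2 yes
(D) mechanism M7 — does not account for signal on channel 3, indicator I1 active, indicator I2 active
(E) mechanism M4 — signal on channel 3 yes; indicator I1 active yes; flag F3 raised NO; indicator I2 active yes; rate R increasing yes; signal on channel 2 NO
None of the listed candidates fits everything.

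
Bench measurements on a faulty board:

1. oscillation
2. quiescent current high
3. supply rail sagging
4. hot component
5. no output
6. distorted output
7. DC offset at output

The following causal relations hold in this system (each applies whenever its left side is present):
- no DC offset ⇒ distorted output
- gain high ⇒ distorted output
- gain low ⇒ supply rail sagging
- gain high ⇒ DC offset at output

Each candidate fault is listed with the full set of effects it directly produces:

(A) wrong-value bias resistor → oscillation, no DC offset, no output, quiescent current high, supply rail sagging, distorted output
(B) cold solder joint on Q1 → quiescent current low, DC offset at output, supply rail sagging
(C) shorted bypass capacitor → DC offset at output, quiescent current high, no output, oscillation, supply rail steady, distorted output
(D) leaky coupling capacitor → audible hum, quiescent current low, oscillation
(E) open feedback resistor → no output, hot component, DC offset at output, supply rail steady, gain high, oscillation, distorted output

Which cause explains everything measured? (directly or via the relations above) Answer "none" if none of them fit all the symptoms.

For each candidate, compare predicted effects to what was observed:
(A) wrong-value bias resistor — oscillation match; quiescent current high match; supply rail sagging match; hot component miss; no output match; distorted output match; DC offset at output miss
(B) cold solder joint on Q1 — oscillation miss; quiescent current high miss; supply rail sagging match; hot component miss; no output miss; distorted output miss; DC offset at output match
(C) shorted bypass capacitor — oscillation match; quiescent current high match; supply rail sagging miss; hot component miss; no output match; distorted output match; DC offset at output match
(D) leaky coupling capacitor — fails on quiescent current high, supply rail sagging, hot component, no output, distorted output, DC offset at output (predicts quiescent current low, not quiescent current high)
(E) open feedback resistor — oscillation match; quiescent current high miss; supply rail sagging miss; hot component match; no output match; distorted output match; DC offset at output match
No candidate is consistent with all observations.

none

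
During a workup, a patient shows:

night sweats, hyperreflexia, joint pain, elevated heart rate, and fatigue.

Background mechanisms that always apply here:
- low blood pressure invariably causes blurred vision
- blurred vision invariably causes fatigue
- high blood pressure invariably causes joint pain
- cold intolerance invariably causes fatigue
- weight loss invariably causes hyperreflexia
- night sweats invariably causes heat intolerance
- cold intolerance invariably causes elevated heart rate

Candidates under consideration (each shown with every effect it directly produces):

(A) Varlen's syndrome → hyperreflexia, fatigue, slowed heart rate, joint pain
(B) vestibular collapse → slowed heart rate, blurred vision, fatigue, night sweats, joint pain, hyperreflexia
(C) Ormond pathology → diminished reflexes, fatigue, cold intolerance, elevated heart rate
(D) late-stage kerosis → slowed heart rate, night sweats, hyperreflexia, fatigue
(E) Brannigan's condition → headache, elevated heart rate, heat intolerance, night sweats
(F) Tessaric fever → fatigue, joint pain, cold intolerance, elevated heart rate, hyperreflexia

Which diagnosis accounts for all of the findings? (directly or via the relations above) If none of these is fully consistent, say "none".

none

Per-candidate check:
(A) Varlen's syndrome — fails on night sweats, elevated heart rate (predicts slowed heart rate, not elevated heart rate)
(B) vestibular collapse — fails on elevated heart rate (predicts slowed heart rate, not elevated heart rate)
(C) Ormond pathology — night sweats miss; hyperreflexia miss; joint pain miss; elevated heart rate match; fatigue match
(D) late-stage kerosis — fails on joint pain, elevated heart rate (predicts slowed heart rate, not elevated heart rate)
(E) Brannigan's condition — night sweats match; hyperreflexia miss; joint pain miss; elevated heart rate match; fatigue miss
(F) Tessaric fever — night sweats miss; hyperreflexia match; joint pain match; elevated heart rate match; fatigue match
No candidate is consistent with all observations.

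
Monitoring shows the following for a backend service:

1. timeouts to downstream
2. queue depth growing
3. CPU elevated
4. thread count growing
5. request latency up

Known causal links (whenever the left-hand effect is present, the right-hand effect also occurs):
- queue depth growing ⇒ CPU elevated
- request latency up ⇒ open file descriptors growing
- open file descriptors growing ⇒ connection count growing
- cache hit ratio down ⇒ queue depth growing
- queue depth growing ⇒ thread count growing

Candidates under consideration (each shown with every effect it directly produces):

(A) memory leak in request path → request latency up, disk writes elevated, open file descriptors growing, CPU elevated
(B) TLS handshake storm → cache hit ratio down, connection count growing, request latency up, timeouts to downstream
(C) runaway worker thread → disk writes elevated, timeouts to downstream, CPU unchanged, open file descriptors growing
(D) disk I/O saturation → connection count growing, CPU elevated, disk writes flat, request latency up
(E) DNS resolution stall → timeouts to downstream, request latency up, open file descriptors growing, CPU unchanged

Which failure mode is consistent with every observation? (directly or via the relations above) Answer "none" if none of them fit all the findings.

B

Per-candidate check:
(A) memory leak in request path — does not account for timeouts to downstream, queue depth growing, thread count growing
(B) TLS handshake storm — timeouts to downstream yes; queue depth growing yes (by cache hit ratio down → queue depth growing); CPU elevated yes (by cache hit ratio down → queue depth growing → CPU elevated); thread count growing yes (by cache hit ratio down → queue depth growing → thread count growing); request latency up yes
(C) runaway worker thread — fails on queue depth growing, CPU elevated, thread count growing, request latency up (predicts CPU unchanged, not CPU elevated)
(D) disk I/O saturation — timeouts to downstream NO; queue depth growing NO; CPU elevated yes; thread count growing NO; request latency up yes
(E) DNS resolution stall — timeouts to downstream yes; queue depth growing NO; CPU elevated NO; thread count growing NO; request latency up yes
(B) alone accounts for all the evidence.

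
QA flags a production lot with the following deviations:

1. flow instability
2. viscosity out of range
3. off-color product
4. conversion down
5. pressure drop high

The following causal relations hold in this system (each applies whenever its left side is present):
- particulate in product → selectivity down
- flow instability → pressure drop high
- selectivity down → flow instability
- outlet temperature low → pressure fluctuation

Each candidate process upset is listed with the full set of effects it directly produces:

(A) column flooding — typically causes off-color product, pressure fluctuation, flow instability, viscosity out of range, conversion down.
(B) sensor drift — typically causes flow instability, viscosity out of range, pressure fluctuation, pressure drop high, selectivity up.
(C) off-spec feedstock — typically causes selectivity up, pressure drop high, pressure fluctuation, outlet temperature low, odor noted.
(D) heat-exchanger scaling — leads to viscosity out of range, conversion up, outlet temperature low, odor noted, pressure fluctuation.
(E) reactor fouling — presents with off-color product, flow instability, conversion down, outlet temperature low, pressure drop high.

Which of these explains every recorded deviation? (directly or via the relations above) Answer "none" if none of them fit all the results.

Per-candidate check:
(A) column flooding — accounts for every observation (pressure drop high by flow instability → pressure drop high)
(B) sensor drift — flow instability yes; viscosity out of range yes; off-color product NO; conversion down NO; pressure drop high yes
(C) off-spec feedstock — does not account for flow instability, viscosity out of range, off-color product, conversion down
(D) heat-exchanger scaling — flow instability NO; viscosity out of range yes; off-color product NO; conversion down NO; pressure drop high NO
(E) reactor fouling — does not account for viscosity out of range
(A) alone accounts for all the evidence.

A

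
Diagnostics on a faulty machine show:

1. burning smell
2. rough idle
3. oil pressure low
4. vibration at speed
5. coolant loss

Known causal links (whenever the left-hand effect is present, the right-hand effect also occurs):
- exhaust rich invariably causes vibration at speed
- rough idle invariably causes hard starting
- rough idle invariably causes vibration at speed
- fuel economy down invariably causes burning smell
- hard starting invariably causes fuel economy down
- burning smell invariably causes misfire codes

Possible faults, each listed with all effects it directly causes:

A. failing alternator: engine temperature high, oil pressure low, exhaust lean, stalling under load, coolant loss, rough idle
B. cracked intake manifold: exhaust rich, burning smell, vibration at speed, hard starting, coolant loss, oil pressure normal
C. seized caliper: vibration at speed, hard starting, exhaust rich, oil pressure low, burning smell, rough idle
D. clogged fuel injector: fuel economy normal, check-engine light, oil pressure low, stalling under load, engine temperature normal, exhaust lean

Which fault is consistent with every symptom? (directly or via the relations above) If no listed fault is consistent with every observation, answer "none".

A

Per-candidate check:
(A) failing alternator — burning smell + (by rough idle → hard starting → fuel economy down → burning smell); rough idle +; oil pressure low +; vibration at speed + (by rough idle → vibration at speed); coolant loss +
(B) cracked intake manifold — burning smell +; rough idle -; oil pressure low -; vibration at speed +; coolant loss +
(C) seized caliper — does not account for coolant loss
(D) clogged fuel injector — burning smell -; rough idle -; oil pressure low +; vibration at speed -; coolant loss -
(A) alone accounts for all the evidence.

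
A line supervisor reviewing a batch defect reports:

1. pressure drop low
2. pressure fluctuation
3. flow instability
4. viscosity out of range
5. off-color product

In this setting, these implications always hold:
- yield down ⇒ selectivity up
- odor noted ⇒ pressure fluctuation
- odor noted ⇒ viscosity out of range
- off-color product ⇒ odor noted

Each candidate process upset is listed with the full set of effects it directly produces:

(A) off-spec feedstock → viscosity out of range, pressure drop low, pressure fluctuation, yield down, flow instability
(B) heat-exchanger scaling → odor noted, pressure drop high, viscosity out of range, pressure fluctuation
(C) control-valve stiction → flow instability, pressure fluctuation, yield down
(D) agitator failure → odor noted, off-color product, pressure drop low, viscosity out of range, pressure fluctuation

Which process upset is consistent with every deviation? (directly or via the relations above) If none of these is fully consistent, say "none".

Checking each candidate against the observations:
(A) off-spec feedstock — does not account for off-color product
(B) heat-exchanger scaling — fails on pressure drop low, flow instability, off-color product (predicts pressure drop high, not pressure drop low)
(C) control-valve stiction — does not account for pressure drop low, viscosity out of range, off-color product
(D) agitator failure — pressure drop low ✓; pressure fluctuation ✓; flow instability ✗; viscosity out of range ✓; off-color product ✓
No candidate is consistent with all observations.

none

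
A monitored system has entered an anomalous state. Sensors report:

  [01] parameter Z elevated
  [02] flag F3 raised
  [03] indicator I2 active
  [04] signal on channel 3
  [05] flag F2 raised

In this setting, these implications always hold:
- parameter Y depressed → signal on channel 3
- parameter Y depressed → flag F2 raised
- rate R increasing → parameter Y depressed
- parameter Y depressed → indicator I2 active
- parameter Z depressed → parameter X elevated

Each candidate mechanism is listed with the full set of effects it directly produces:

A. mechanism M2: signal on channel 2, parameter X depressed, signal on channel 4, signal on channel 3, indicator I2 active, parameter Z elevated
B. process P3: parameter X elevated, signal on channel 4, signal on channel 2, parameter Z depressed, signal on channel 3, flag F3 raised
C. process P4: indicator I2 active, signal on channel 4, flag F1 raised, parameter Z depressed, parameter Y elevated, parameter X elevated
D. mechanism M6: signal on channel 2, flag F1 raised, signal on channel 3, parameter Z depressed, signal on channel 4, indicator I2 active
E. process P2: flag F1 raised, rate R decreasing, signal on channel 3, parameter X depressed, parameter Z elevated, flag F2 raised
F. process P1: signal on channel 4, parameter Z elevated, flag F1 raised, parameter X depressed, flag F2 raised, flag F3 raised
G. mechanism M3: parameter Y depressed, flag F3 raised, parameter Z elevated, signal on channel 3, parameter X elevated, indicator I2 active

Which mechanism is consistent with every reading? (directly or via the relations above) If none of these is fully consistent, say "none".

G

Per-candidate check:
(A) mechanism M2 — does not account for flag F3 raised, flag F2 raised
(B) process P3 — fails on parameter Z elevated, indicator I2 active, flag F2 raised (predicts parameter Z depressed, not parameter Z elevated)
(C) process P4 — parameter Z elevated NO; flag F3 raised NO; indicator I2 active yes; signal on channel 3 NO; flag F2 raised NO
(D) mechanism M6 — parameter Z elevated NO; flag F3 raised NO; indicator I2 active yes; signal on channel 3 yes; flag F2 raised NO
(E) process P2 — parameter Z elevated yes; flag F3 raised NO; indicator I2 active NO; signal on channel 3 yes; flag F2 raised yes
(F) process P1 — parameter Z elevated yes; flag F3 raised yes; indicator I2 active NO; signal on channel 3 NO; flag F2 raised yes
(G) mechanism M3 — accounts for every observation (flag F2 raised through parameter Y depressed → flag F2 raised)
Only (G) is consistent with every observation.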